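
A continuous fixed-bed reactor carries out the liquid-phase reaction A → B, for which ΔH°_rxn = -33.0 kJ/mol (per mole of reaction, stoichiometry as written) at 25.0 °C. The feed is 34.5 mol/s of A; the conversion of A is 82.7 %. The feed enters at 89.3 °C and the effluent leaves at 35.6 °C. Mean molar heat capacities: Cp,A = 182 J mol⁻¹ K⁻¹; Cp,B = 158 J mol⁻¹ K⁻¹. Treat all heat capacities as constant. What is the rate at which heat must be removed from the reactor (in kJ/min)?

Q_out = 77200 kJ/min

Extent of reaction ξ = 0.827 × 34.5 = 28.531 mol/s
Reaction term: ξ·ΔH°_rxn = 28.531 × -33.0 = -941.54 kJ/s
Sensible, feed 89.3→25 °C: -403.74 kJ/s
Outlet flows (mol/s): A 5.9685, B 28.531
Sensible, products 25→35.6 °C: 59.299 kJ/s
Q = ΔH = -1286 kJ/s = -1286 kW
Heat removed = 77159 kJ/min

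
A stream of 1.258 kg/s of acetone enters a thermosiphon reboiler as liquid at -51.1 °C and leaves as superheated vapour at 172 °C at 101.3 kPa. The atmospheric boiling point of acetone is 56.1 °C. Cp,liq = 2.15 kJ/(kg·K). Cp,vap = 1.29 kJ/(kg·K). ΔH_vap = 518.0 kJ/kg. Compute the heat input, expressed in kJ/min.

Q = 67800 kJ/min

liquid -51.1→56.1 °C: 230.48 kJ/kg
vaporisation at 56.1 °C: 518 kJ/kg
vapour 56.1→172 °C: 149.51 kJ/kg
Δh = 230.48 + 518 + 149.51 = 897.99 kJ/kg
Q = ṁ·Δh = 1.258 kg/s × 897.99 kJ/kg = 1129.7 kJ/s
|Q| = 1129.7 kW = 67780 kJ/min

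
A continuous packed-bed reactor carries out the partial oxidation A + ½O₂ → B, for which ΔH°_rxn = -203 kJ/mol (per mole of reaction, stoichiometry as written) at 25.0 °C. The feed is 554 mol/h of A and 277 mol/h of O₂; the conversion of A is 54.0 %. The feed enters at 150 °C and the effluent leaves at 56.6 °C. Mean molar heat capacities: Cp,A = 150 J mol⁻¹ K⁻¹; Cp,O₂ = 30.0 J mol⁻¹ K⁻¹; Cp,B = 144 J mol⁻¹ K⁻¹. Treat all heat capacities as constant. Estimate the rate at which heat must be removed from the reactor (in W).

Q_out = 19300 W

Extent of reaction ξ = 0.540 × 554 = 299.16 mol/h
Reaction term: ξ·ΔH°_rxn = 299.16 × -203 = -60729 kJ/h
Sensible, feed 150→25 °C: -11426 kJ/h
Outlet flows (mol/h): A 254.84, O₂ 127.42, B 299.16
Sensible, products 25→56.6 °C: 2690 kJ/h
Q = ΔH = -69466 kJ/h = -19.296 kW
Heat removed = 19296 W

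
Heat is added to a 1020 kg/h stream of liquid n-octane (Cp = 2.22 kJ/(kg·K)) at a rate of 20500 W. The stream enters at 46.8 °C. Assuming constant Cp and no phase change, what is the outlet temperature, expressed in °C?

Q = 20500 W = 73800 kJ/h
ΔT = Q/(ṁ·Cp) = 73800/(1020×2.22) = 32.591 K
T_out = 46.8 + 32.591 = 79.391 °C

T_out = 79.4 °C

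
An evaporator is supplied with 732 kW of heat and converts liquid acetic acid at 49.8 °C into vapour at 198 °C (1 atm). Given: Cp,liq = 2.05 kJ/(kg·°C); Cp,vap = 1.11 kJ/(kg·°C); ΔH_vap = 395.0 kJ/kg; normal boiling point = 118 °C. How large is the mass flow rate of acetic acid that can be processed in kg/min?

ṁ = 70.4 kg/min

Δh = 2.05×(118−49.8) + 395.0 + 1.11×(198−118) = 623.61 kJ/kg
Q = 732 kW = 732 kJ/s = 43920 kJ/min
ṁ = Q/Δh = 43920 / 623.61 = 70.429 kg/min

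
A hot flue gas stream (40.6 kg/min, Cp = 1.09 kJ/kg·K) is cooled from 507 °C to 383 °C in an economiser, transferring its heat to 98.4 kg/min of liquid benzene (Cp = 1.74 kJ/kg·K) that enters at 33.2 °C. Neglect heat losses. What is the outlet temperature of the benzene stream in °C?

T_c,out = 65.3 °C

Heat released by hot stream: Q = 40.6 × 1.09 × (507 − 383) = 5487.5 kJ/min
Energy balance on cold side (adiabatic exchanger): Q = ṁ_c·Cp_c·(T_c,out − T_c,in)
T_c,out = 33.2 + 5487.5/(98.4 × 1.74) = 65.25 °C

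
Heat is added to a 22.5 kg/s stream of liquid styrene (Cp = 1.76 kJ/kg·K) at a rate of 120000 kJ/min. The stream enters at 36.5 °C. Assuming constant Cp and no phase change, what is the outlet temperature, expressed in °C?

Q = 120000 kJ/min = 2000 kJ/s
ΔT = Q/(ṁ·Cp) = 2000/(22.5×1.76) = 50.505 K
T_out = 36.5 + 50.505 = 87.005 °C

T_out = 87.0 °C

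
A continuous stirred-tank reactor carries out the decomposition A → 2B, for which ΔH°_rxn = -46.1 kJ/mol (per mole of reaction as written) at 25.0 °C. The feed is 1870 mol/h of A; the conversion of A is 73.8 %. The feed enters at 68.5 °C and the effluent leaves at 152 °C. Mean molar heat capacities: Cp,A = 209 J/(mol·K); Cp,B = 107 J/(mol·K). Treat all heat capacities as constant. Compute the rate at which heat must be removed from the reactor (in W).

Q_out = 8360 W

Extent of reaction ξ = 0.738 × 1870 = 1380.1 mol/h
Reaction term: ξ·ΔH°_rxn = 1380.1 × -46.1 = -63621 kJ/h
Sensible, feed 68.5→25 °C: -17001 kJ/h
Outlet flows (mol/h): A 489.94, B 2760.1
Sensible, products 25→152 °C: 50512 kJ/h
Q = ΔH = -30110 kJ/h = -8.3639 kW
Heat removed = 8363.9 W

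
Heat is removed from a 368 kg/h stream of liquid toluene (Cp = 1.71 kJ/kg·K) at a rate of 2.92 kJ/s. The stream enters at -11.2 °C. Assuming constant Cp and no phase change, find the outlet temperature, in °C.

T_out = -27.9 °C

Q = 2.92 kJ/s = 10512 kJ/h
ΔT = Q/(ṁ·Cp) = 10512/(368×1.71) = 16.705 K
T_out = -11.2 − 16.705 = -27.905 °C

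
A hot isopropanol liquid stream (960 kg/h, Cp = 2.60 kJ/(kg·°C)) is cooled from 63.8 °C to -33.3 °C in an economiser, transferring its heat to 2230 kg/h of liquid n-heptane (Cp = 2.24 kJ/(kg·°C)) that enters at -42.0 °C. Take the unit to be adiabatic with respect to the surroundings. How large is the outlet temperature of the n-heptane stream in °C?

T_c,out = 6.52 °C

Heat released by hot stream: Q = 960 × 2.60 × (63.8 − -33.3) = 242360 kJ/h
Energy balance on cold side (adiabatic exchanger): Q = ṁ_c·Cp_c·(T_c,out − T_c,in)
T_c,out = -42.0 + 242360/(2230 × 2.24) = 6.5189 °C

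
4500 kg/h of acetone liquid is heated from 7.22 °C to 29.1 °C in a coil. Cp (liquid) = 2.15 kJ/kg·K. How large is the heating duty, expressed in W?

Q = ṁ·Cp·ΔT = 4500 × 2.15 × (29.1 − 7.22) = 211690 kJ/h
Converting: 211690 / 3600 s = 58.803 kW
Heating duty = 58803 W

Q = 58800 W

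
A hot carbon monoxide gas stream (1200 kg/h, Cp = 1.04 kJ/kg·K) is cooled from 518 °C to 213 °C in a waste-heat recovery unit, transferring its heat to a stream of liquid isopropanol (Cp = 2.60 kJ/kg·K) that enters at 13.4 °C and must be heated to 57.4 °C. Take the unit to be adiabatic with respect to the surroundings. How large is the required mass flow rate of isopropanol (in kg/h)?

ṁ_c = 3330 kg/h

Heat released by hot stream: Q = 1200 × 1.04 × (518 − 213) = 380640 kJ/h
Energy balance on cold side (adiabatic exchanger): Q = ṁ_c·Cp_c·(T_c,out − T_c,in)
ṁ_c = 380640 / [2.60 × (57.4 − 13.4)] = 3327.3 kg/h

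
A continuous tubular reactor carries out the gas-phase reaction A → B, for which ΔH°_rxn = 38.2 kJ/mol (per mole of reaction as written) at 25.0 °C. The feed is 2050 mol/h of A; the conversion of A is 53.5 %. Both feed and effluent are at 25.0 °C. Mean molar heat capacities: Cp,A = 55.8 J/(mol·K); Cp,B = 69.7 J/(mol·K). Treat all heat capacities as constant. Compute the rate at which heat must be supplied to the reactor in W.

Q_in = 11600 W

Extent of reaction ξ = 0.535 × 2050 = 1096.8 mol/h
Reaction term: ξ·ΔH°_rxn = 1096.8 × 38.2 = 41896 kJ/h
Q = ΔH = 41896 kJ/h = 11.638 kW
Heat supplied = 11638 W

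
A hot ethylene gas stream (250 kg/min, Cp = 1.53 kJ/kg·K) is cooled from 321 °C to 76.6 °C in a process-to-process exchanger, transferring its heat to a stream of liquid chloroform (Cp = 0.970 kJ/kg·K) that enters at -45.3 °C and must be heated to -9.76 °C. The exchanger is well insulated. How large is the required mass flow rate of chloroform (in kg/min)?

Heat released by hot stream: Q = 250 × 1.53 × (321 − 76.6) = 93483 kJ/min
Energy balance on cold side (adiabatic exchanger): Q = ṁ_c·Cp_c·(T_c,out − T_c,in)
ṁ_c = 93483 / [0.970 × (-9.76 − -45.3)] = 2711.7 kg/min

ṁ_c = 2710 kg/min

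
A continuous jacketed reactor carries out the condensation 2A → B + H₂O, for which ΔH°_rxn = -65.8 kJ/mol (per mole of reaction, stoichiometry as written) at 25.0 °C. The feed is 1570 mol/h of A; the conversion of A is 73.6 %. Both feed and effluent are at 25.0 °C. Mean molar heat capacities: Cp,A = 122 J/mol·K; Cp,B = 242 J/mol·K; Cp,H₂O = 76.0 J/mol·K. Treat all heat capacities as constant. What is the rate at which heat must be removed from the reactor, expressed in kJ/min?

Extent of reaction ξ = 0.736 × 1570 / 2 = 577.76 mol/h
Reaction term: ξ·ΔH°_rxn = 577.76 × -65.8 = -38017 kJ/h
Q = ΔH = -38017 kJ/h = -10.56 kW
Heat removed = 633.61 kJ/min

Q_out = 634 kJ/min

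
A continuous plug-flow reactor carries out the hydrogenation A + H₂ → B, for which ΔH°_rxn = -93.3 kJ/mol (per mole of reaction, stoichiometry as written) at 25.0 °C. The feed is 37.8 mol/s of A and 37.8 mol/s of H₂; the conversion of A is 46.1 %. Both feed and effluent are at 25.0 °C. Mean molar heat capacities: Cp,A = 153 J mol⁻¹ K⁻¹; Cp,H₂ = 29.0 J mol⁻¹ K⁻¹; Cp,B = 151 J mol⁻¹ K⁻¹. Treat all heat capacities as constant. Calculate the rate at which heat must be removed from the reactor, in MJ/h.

Extent of reaction ξ = 0.461 × 37.8 = 17.426 mol/s
Reaction term: ξ·ΔH°_rxn = 17.426 × -93.3 = -1625.8 kJ/s
Q = ΔH = -1625.8 kJ/s = -1625.8 kW
Heat removed = 5853 MJ/h

Q_out = 5850 MJ/h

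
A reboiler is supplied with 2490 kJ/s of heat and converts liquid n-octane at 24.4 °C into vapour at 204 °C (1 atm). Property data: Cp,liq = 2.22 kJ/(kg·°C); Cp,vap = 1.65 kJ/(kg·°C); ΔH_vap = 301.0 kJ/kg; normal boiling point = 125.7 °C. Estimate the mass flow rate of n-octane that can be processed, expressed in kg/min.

ṁ = 228 kg/min

Δh = 2.22×(125.7−24.4) + 301.0 + 1.65×(204−125.7) = 655.08 kJ/kg
Q = 2490 kJ/s = 2490 kJ/s = 149400 kJ/min
ṁ = Q/Δh = 149400 / 655.08 = 228.06 kg/min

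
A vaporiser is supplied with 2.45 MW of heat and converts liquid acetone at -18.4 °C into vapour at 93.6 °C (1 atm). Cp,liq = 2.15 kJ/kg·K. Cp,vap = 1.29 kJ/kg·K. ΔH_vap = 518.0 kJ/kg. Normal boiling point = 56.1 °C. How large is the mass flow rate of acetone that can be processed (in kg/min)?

Δh = 2.15×(56.1−-18.4) + 518.0 + 1.29×(93.6−56.1) = 726.55 kJ/kg
Q = 2.45 MW = 2450 kJ/s = 147000 kJ/min
ṁ = Q/Δh = 147000 / 726.55 = 202.33 kg/min

ṁ = 202 kg/min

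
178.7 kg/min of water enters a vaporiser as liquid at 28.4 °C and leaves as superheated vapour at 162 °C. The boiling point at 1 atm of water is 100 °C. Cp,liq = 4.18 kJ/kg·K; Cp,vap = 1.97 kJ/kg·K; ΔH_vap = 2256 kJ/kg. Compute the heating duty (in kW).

Q = 7970 kW

liquid 28.4→100 °C: 299.29 kJ/kg
vaporisation at 100 °C: 2256 kJ/kg
vapour 100→162 °C: 122.14 kJ/kg
Δh = 299.29 + 2256 + 122.14 = 2677.4 kJ/kg
Q = ṁ·Δh = 178.7 kg/min × 2677.4 kJ/kg = 478460 kJ/min
|Q| = 7974.3 kW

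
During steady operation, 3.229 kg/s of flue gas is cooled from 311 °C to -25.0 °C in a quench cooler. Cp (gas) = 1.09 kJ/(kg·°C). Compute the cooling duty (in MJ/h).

Q_c = 4260 MJ/h

Q = ṁ·Cp·ΔT = 3.229 × 1.09 × (-25.0 − 311) = -1182.6 kJ/s
Cooling duty = 4257.3 MJ/h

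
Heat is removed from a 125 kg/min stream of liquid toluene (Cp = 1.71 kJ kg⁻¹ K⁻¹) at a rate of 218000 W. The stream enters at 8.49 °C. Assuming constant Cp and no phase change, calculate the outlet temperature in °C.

Q = 218000 W = 13080 kJ/min
ΔT = Q/(ṁ·Cp) = 13080/(125×1.71) = 61.193 K
T_out = 8.49 − 61.193 = -52.703 °C

T_out = -52.7 °C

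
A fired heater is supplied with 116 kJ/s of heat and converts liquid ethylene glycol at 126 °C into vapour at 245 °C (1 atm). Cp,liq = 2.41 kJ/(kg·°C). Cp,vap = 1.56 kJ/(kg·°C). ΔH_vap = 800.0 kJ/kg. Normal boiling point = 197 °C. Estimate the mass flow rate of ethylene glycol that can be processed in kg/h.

ṁ = 399 kg/h

Δh = 2.41×(197−126) + 800.0 + 1.56×(245−197) = 1046 kJ/kg
Q = 116 kJ/s = 116 kJ/s = 417600 kJ/h
ṁ = Q/Δh = 417600 / 1046 = 399.24 kg/h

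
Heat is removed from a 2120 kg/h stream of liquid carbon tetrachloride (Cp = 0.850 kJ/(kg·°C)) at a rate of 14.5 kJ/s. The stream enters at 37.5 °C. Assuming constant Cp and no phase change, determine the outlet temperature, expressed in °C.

Q = 14.5 kJ/s = 52200 kJ/h
ΔT = Q/(ṁ·Cp) = 52200/(2120×0.850) = 28.968 K
T_out = 37.5 − 28.968 = 8.5322 °C

T_out = 8.53 °C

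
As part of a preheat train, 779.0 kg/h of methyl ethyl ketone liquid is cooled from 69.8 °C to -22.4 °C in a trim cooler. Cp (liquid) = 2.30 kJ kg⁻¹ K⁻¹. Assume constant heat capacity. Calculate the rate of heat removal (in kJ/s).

Q_c = 45.9 kJ/s

Q = ṁ·Cp·ΔT = 779.0 × 2.30 × (-22.4 − 69.8) = -165190 kJ/h
Converting: 165190 / 3600 s = 45.887 kW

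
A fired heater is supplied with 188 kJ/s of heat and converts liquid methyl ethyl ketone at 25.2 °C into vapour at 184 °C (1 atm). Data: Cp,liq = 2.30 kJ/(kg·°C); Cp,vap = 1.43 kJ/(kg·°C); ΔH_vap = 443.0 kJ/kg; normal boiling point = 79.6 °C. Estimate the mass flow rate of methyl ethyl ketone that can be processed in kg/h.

Δh = 2.30×(79.6−25.2) + 443.0 + 1.43×(184−79.6) = 717.41 kJ/kg
Q = 188 kJ/s = 188 kJ/s = 676800 kJ/h
ṁ = Q/Δh = 676800 / 717.41 = 943.39 kg/h

ṁ = 943 kg/h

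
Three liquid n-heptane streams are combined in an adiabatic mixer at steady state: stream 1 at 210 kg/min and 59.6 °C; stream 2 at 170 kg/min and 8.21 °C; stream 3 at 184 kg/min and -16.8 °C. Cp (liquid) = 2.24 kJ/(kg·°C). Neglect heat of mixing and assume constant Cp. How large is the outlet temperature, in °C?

Energy balance with Q = 0: Σ ṁᵢCp,ᵢ(T_out − Tᵢ) = 0
T_out = Σ ṁᵢCp,ᵢTᵢ / Σ ṁᵢCp,ᵢ
      = 24238 / 1263.4 = 19.185 °C

T_out = 19.2 °C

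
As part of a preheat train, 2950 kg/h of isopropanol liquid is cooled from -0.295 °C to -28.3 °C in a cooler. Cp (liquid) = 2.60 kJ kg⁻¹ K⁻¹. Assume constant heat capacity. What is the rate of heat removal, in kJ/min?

Q_c = 3580 kJ/min

Q = ṁ·Cp·ΔT = 2950 × 2.60 × (-28.3 − -0.295) = -214800 kJ/h
Converting: 214800 / 3600 s = 59.666 kW
Cooling duty = 3580 kJ/min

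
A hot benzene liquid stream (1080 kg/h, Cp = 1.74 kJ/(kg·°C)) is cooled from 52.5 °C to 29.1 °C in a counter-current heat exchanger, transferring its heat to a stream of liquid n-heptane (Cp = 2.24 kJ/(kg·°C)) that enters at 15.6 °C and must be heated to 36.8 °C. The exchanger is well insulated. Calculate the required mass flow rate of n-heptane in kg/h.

ṁ_c = 926 kg/h

Heat released by hot stream: Q = 1080 × 1.74 × (52.5 − 29.1) = 43973 kJ/h
Energy balance on cold side (adiabatic exchanger): Q = ṁ_c·Cp_c·(T_c,out − T_c,in)
ṁ_c = 43973 / [2.24 × (36.8 − 15.6)] = 925.99 kg/h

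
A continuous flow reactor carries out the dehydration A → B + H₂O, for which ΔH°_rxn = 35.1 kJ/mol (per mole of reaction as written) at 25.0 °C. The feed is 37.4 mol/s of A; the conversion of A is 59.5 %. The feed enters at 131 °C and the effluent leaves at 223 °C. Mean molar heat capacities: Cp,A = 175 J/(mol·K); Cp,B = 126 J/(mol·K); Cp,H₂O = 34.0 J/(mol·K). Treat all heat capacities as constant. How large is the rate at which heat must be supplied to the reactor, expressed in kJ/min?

Extent of reaction ξ = 0.595 × 37.4 = 22.253 mol/s
Reaction term: ξ·ΔH°_rxn = 22.253 × 35.1 = 781.08 kJ/s
Sensible, feed 131→25 °C: -693.77 kJ/s
Outlet flows (mol/s): A 15.147, B 22.253, H₂O 22.253
Sensible, products 25→223 °C: 1229.8 kJ/s
Q = ΔH = 1317.1 kJ/s = 1317.1 kW
Heat supplied = 79028 kJ/min

Q_in = 79000 kJ/min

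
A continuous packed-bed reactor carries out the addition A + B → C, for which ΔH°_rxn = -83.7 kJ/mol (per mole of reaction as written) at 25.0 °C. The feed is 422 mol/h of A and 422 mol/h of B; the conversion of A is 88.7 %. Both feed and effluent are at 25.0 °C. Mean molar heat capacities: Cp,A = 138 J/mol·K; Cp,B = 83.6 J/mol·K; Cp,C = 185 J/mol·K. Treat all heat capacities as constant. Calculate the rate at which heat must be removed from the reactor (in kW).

Extent of reaction ξ = 0.887 × 422 = 374.31 mol/h
Reaction term: ξ·ΔH°_rxn = 374.31 × -83.7 = -31330 kJ/h
Q = ΔH = -31330 kJ/h = -8.7028 kW
Heat removed = 8.7028 kW

Q_out = 8.70 kW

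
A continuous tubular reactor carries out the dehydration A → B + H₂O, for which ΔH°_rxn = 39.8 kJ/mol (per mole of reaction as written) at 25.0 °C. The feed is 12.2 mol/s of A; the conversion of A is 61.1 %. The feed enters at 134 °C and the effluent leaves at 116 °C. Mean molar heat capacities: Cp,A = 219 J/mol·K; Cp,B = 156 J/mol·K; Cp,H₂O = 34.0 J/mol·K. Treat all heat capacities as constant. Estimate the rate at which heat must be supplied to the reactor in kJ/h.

Extent of reaction ξ = 0.611 × 12.2 = 7.4542 mol/s
Reaction term: ξ·ΔH°_rxn = 7.4542 × 39.8 = 296.68 kJ/s
Sensible, feed 134→25 °C: -291.23 kJ/s
Outlet flows (mol/s): A 4.7458, B 7.4542, H₂O 7.4542
Sensible, products 25→116 °C: 223.46 kJ/s
Q = ΔH = 228.91 kJ/s = 228.91 kW
Heat supplied = 824090 kJ/h

Q_in = 824000 kJ/h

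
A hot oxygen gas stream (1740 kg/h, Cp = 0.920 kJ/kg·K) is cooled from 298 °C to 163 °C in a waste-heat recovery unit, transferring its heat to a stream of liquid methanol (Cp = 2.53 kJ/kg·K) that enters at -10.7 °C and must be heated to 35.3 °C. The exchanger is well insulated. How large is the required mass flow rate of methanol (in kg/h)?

Heat released by hot stream: Q = 1740 × 0.920 × (298 − 163) = 216110 kJ/h
Energy balance on cold side (adiabatic exchanger): Q = ṁ_c·Cp_c·(T_c,out − T_c,in)
ṁ_c = 216110 / [2.53 × (35.3 − -10.7)] = 1856.9 kg/h

ṁ_c = 1860 kg/h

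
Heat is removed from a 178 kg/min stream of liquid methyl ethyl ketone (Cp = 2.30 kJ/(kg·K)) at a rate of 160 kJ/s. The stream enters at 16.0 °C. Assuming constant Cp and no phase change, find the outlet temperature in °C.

T_out = -7.45 °C

Q = 160 kJ/s = 9600 kJ/min
ΔT = Q/(ṁ·Cp) = 9600/(178×2.30) = 23.449 K
T_out = 16.0 − 23.449 = -7.4489 °C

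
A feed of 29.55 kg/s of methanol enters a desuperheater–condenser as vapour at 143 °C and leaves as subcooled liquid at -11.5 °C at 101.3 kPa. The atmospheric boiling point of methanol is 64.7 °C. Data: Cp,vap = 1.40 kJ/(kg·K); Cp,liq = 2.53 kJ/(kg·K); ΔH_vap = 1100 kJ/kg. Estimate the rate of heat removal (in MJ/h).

vapour 143→64.7 °C: -109.62 kJ/kg
condensation at 64.7 °C: -1100 kJ/kg
liquid 64.7→-11.5 °C: -192.79 kJ/kg
Δh = -109.62 + -1100 + -192.79 = -1402.4 kJ/kg
Q = ṁ·Δh = 29.55 kg/s × -1402.4 kJ/kg = -41441 kJ/s
|Q| = 41441 kW = 149190 MJ/h

Q_c = 149000 MJ/h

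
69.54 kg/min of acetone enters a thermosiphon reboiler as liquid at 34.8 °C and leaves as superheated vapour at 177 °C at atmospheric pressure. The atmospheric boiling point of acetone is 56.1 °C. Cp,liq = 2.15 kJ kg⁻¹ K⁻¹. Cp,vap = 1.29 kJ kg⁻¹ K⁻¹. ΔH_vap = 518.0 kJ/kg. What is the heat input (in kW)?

Q = 834 kW

liquid 34.8→56.1 °C: 45.795 kJ/kg
vaporisation at 56.1 °C: 518 kJ/kg
vapour 56.1→177 °C: 155.96 kJ/kg
Δh = 45.795 + 518 + 155.96 = 719.76 kJ/kg
Q = ṁ·Δh = 69.54 kg/min × 719.76 kJ/kg = 50052 kJ/min
|Q| = 834.2 kW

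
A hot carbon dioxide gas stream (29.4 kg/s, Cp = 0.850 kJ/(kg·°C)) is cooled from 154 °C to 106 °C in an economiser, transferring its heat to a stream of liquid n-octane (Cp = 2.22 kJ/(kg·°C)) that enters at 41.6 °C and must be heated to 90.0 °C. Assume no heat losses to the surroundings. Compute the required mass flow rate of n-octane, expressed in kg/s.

Heat released by hot stream: Q = 29.4 × 0.850 × (154 − 106) = 1199.5 kJ/s
Energy balance on cold side (adiabatic exchanger): Q = ṁ_c·Cp_c·(T_c,out − T_c,in)
ṁ_c = 1199.5 / [2.22 × (90.0 − 41.6)] = 11.164 kg/s

ṁ_c = 11.2 kg/s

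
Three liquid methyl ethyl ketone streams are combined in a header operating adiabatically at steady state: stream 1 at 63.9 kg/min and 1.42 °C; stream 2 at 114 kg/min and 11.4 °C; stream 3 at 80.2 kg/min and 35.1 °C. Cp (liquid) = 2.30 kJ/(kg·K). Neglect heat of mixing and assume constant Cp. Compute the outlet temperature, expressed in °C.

T_out = 16.3 °C

Energy balance with Q = 0: Σ ṁᵢCp,ᵢ(T_out − Tᵢ) = 0
Σ ṁᵢCp,ᵢTᵢ = 63.9×2.30×1.42 + 114×2.30×11.4 + 80.2×2.30×35.1 = 9672.3
Σ ṁᵢCp,ᵢ = 63.9×2.30 + 114×2.30 + 80.2×2.30 = 593.63
T_out = 9672.3 / 593.63 = 16.294 °C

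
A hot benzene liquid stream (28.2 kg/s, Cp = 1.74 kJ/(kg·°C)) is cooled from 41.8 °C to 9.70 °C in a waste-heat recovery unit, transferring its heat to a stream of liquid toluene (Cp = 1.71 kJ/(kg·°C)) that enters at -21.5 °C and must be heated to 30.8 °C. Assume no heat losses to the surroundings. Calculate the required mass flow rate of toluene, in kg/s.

ṁ_c = 17.6 kg/s

Heat released by hot stream: Q = 28.2 × 1.74 × (41.8 − 9.70) = 1575.1 kJ/s
Energy balance on cold side (adiabatic exchanger): Q = ṁ_c·Cp_c·(T_c,out − T_c,in)
ṁ_c = 1575.1 / [1.71 × (30.8 − -21.5)] = 17.612 kg/s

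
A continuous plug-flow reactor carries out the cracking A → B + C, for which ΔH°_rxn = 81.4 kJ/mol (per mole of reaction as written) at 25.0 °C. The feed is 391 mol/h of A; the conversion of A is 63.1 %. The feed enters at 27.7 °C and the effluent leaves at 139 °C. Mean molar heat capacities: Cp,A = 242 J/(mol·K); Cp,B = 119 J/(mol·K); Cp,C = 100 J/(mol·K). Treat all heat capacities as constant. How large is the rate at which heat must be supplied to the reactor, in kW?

Extent of reaction ξ = 0.631 × 391 = 246.72 mol/h
Reaction term: ξ·ΔH°_rxn = 246.72 × 81.4 = 20083 kJ/h
Sensible, feed 27.7→25 °C: -255.48 kJ/h
Outlet flows (mol/h): A 144.28, B 246.72, C 246.72
Sensible, products 25→139 °C: 10140 kJ/h
Q = ΔH = 29968 kJ/h = 8.3243 kW
Heat supplied = 8.3243 kW

Q_in = 8.32 kW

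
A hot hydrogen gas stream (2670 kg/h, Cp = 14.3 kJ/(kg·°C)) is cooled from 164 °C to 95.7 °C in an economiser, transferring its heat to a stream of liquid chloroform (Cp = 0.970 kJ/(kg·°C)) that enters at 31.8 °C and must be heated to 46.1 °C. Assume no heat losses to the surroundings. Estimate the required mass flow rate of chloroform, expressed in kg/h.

ṁ_c = 188000 kg/h

Heat released by hot stream: Q = 2670 × 14.3 × (164 − 95.7) = 2.6078e+06 kJ/h
Energy balance on cold side (adiabatic exchanger): Q = ṁ_c·Cp_c·(T_c,out − T_c,in)
ṁ_c = 2.6078e+06 / [0.970 × (46.1 − 31.8)] = 188000 kg/h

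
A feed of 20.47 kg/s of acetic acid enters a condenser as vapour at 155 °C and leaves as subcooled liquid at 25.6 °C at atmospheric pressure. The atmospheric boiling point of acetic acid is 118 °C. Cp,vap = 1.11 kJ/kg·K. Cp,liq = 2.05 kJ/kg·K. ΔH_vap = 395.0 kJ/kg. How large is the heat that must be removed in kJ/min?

vapour 155→118 °C: -41.07 kJ/kg
condensation at 118 °C: -395 kJ/kg
liquid 118→25.6 °C: -189.42 kJ/kg
Δh = -41.07 + -395 + -189.42 = -625.49 kJ/kg
Q = ṁ·Δh = 20.47 kg/s × -625.49 kJ/kg = -12804 kJ/s
|Q| = 12804 kW = 768230 kJ/min

Q_c = 768000 kJ/min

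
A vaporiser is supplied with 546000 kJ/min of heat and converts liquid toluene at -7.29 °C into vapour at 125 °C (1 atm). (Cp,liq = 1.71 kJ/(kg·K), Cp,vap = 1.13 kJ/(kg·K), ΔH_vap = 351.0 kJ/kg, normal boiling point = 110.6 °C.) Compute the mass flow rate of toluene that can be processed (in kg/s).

ṁ = 16.0 kg/s

Δh = 1.71×(110.6−-7.29) + 351.0 + 1.13×(125−110.6) = 568.86 kJ/kg
Q = 546000 kJ/min = 9100 kJ/s = 9100 kJ/s
ṁ = Q/Δh = 9100 / 568.86 = 15.997 kg/s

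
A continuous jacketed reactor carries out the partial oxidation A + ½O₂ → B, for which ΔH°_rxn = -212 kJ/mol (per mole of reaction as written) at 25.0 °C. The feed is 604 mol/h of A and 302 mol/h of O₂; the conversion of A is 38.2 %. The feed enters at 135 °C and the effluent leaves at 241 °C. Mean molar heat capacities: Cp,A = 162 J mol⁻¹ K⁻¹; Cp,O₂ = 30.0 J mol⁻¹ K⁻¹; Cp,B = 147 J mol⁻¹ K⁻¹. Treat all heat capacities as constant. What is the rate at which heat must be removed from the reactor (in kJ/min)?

Q_out = 651 kJ/min

Extent of reaction ξ = 0.382 × 604 = 230.73 mol/h
Reaction term: ξ·ΔH°_rxn = 230.73 × -212 = -48914 kJ/h
Sensible, feed 135→25 °C: -11760 kJ/h
Outlet flows (mol/h): A 373.27, O₂ 186.64, B 230.73
Sensible, products 25→241 °C: 21597 kJ/h
Q = ΔH = -39077 kJ/h = -10.855 kW
Heat removed = 651.29 kJ/min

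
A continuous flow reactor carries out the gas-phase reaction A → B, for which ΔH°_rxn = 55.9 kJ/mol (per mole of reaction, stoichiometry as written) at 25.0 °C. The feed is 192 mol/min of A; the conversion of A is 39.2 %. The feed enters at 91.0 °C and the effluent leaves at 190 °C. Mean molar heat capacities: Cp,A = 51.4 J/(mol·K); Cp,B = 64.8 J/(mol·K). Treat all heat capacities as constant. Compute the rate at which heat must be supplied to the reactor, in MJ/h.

Q_in = 321 MJ/h

Extent of reaction ξ = 0.392 × 192 = 75.264 mol/min
Reaction term: ξ·ΔH°_rxn = 75.264 × 55.9 = 4207.3 kJ/min
Sensible, feed 91.0→25 °C: -651.34 kJ/min
Outlet flows (mol/min): A 116.74, B 75.264
Sensible, products 25→190 °C: 1794.8 kJ/min
Q = ΔH = 5350.7 kJ/min = 89.178 kW
Heat supplied = 321.04 MJ/h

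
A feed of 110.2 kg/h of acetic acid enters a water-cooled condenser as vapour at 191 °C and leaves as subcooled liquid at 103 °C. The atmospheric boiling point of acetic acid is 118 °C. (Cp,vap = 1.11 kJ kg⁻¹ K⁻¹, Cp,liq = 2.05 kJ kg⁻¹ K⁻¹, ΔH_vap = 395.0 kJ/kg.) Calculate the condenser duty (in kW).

Q_c = 15.5 kW

vapour 191→118 °C: -81.03 kJ/kg
condensation at 118 °C: -395 kJ/kg
liquid 118→103 °C: -30.75 kJ/kg
Δh = -81.03 + -395 + -30.75 = -506.78 kJ/kg
Q = ṁ·Δh = 110.2 kg/h × -506.78 kJ/kg = -55847 kJ/h
|Q| = 15.513 kW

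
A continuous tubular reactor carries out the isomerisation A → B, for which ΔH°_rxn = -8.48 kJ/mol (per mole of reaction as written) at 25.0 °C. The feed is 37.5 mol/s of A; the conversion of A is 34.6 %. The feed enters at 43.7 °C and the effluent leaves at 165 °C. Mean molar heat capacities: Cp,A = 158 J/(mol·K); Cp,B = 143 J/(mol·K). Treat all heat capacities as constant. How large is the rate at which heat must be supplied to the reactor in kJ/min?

Extent of reaction ξ = 0.346 × 37.5 = 12.975 mol/s
Reaction term: ξ·ΔH°_rxn = 12.975 × -8.48 = -110.03 kJ/s
Sensible, feed 43.7→25 °C: -110.8 kJ/s
Outlet flows (mol/s): A 24.525, B 12.975
Sensible, products 25→165 °C: 802.25 kJ/s
Q = ΔH = 581.43 kJ/s = 581.43 kW
Heat supplied = 34886 kJ/min

Q_in = 34900 kJ/min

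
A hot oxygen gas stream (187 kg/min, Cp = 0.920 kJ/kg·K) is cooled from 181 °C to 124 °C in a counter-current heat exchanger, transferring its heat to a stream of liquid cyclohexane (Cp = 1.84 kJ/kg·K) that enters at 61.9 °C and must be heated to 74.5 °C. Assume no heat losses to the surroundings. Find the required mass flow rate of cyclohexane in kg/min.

ṁ_c = 423 kg/min

Heat released by hot stream: Q = 187 × 0.920 × (181 − 124) = 9806.3 kJ/min
Energy balance on cold side (adiabatic exchanger): Q = ṁ_c·Cp_c·(T_c,out − T_c,in)
ṁ_c = 9806.3 / [1.84 × (74.5 − 61.9)] = 422.98 kg/min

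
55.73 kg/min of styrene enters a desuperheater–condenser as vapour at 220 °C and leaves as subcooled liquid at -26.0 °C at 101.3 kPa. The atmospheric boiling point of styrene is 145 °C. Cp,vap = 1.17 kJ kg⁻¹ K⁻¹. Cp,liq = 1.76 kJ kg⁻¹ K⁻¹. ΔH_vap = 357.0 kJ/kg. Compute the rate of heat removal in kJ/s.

vapour 220→145 °C: -87.75 kJ/kg
condensation at 145 °C: -357 kJ/kg
liquid 145→-26.0 °C: -300.96 kJ/kg
Δh = -87.75 + -357 + -300.96 = -745.71 kJ/kg
Q = ṁ·Δh = 55.73 kg/min × -745.71 kJ/kg = -41558 kJ/min
|Q| = 692.64 kW

Q_c = 693 kJ/s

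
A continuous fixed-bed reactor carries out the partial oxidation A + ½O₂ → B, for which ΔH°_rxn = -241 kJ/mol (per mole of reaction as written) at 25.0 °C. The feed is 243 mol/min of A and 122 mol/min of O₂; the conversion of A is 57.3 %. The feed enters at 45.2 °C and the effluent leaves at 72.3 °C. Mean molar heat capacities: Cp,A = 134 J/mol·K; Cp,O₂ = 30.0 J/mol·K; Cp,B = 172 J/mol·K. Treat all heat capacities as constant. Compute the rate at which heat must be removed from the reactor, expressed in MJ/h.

Extent of reaction ξ = 0.573 × 243 = 139.24 mol/min
Reaction term: ξ·ΔH°_rxn = 139.24 × -241 = -33557 kJ/min
Sensible, feed 45.2→25 °C: -731.68 kJ/min
Outlet flows (mol/min): A 103.76, O₂ 52.381, B 139.24
Sensible, products 25→72.3 °C: 1864.8 kJ/min
Q = ΔH = -32424 kJ/min = -540.39 kW
Heat removed = 1945.4 MJ/h

Q_out = 1950 MJ/h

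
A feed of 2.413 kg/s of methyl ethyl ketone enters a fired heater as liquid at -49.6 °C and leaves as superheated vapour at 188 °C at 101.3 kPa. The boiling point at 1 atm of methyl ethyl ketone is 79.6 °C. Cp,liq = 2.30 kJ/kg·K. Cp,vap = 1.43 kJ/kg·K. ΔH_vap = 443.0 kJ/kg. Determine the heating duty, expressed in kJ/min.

liquid -49.6→79.6 °C: 297.16 kJ/kg
vaporisation at 79.6 °C: 443 kJ/kg
vapour 79.6→188 °C: 155.01 kJ/kg
Δh = 297.16 + 443 + 155.01 = 895.17 kJ/kg
Q = ṁ·Δh = 2.413 kg/s × 895.17 kJ/kg = 2160.1 kJ/s
|Q| = 2160.1 kW = 129600 kJ/min

Q = 130000 kJ/min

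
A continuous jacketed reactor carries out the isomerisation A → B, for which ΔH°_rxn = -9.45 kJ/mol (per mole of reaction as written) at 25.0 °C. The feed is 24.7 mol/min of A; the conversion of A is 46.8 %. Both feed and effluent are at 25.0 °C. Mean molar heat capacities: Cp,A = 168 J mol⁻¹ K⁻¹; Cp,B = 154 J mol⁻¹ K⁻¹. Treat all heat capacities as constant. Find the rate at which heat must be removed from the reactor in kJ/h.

Q_out = 6550 kJ/h

Extent of reaction ξ = 0.468 × 24.7 = 11.56 mol/min
Reaction term: ξ·ΔH°_rxn = 11.56 × -9.45 = -109.24 kJ/min
Q = ΔH = -109.24 kJ/min = -1.8206 kW
Heat removed = 6554.3 kJ/h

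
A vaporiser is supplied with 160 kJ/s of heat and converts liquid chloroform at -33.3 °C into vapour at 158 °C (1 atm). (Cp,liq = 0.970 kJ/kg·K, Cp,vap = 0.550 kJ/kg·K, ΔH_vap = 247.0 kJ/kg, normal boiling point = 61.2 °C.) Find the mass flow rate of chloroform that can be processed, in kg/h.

Δh = 0.970×(61.2−-33.3) + 247.0 + 0.550×(158−61.2) = 391.9 kJ/kg
Q = 160 kJ/s = 160 kJ/s = 576000 kJ/h
ṁ = Q/Δh = 576000 / 391.9 = 1469.7 kg/h

ṁ = 1470 kg/h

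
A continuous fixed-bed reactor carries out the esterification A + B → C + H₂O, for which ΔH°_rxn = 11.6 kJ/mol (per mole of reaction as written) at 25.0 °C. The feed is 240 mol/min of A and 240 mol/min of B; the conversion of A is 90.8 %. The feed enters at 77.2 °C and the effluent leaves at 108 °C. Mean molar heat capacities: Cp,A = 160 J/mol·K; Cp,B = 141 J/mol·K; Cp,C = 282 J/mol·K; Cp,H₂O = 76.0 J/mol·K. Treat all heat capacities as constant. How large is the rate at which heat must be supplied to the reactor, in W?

Q_in = 96400 W

Extent of reaction ξ = 0.908 × 240 = 217.92 mol/min
Reaction term: ξ·ΔH°_rxn = 217.92 × 11.6 = 2527.9 kJ/min
Sensible, feed 77.2→25 °C: -3770.9 kJ/min
Outlet flows (mol/min): A 22.08, B 22.08, C 217.92, H₂O 217.92
Sensible, products 25→108 °C: 7026.9 kJ/min
Q = ΔH = 5783.8 kJ/min = 96.397 kW
Heat supplied = 96397 W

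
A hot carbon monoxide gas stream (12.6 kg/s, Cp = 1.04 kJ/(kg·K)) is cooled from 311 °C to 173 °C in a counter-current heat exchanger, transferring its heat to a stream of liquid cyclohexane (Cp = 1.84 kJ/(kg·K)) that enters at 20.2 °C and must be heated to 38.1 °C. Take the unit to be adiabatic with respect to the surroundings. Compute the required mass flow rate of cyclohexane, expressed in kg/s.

Heat released by hot stream: Q = 12.6 × 1.04 × (311 − 173) = 1808.4 kJ/s
Energy balance on cold side (adiabatic exchanger): Q = ṁ_c·Cp_c·(T_c,out − T_c,in)
ṁ_c = 1808.4 / [1.84 × (38.1 − 20.2)] = 54.905 kg/s

ṁ_c = 54.9 kg/s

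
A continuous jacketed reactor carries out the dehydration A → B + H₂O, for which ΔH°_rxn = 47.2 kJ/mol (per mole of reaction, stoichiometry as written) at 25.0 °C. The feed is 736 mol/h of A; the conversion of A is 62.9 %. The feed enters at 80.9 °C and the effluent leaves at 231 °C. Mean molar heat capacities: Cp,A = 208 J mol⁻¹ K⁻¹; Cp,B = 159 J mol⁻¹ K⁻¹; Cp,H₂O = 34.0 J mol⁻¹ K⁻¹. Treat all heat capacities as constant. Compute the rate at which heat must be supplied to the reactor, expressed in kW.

Extent of reaction ξ = 0.629 × 736 = 462.94 mol/h
Reaction term: ξ·ΔH°_rxn = 462.94 × 47.2 = 21851 kJ/h
Sensible, feed 80.9→25 °C: -8557.6 kJ/h
Outlet flows (mol/h): A 273.06, B 462.94, H₂O 462.94
Sensible, products 25→231 °C: 30106 kJ/h
Q = ΔH = 43399 kJ/h = 12.055 kW
Heat supplied = 12.055 kW

Q_in = 12.1 kW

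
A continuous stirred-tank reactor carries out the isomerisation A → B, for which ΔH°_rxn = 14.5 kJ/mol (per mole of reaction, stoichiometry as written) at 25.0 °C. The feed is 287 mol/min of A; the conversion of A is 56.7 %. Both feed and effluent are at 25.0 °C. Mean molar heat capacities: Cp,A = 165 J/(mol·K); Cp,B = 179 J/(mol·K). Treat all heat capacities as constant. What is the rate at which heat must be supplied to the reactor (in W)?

Q_in = 39300 W

Extent of reaction ξ = 0.567 × 287 = 162.73 mol/min
Reaction term: ξ·ΔH°_rxn = 162.73 × 14.5 = 2359.6 kJ/min
Q = ΔH = 2359.6 kJ/min = 39.326 kW
Heat supplied = 39326 W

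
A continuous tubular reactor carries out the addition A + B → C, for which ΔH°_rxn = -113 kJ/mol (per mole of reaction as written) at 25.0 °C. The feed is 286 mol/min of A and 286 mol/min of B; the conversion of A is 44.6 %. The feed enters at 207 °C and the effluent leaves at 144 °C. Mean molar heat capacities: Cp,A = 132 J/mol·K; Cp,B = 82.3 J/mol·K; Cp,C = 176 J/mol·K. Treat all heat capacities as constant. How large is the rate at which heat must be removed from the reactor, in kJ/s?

Extent of reaction ξ = 0.446 × 286 = 127.56 mol/min
Reaction term: ξ·ΔH°_rxn = 127.56 × -113 = -14414 kJ/min
Sensible, feed 207→25 °C: -11155 kJ/min
Outlet flows (mol/min): A 158.44, B 158.44, C 127.56
Sensible, products 25→144 °C: 6712.1 kJ/min
Q = ΔH = -18856 kJ/min = -314.27 kW
Heat removed = 314.27 kJ/s

Q_out = 314 kJ/s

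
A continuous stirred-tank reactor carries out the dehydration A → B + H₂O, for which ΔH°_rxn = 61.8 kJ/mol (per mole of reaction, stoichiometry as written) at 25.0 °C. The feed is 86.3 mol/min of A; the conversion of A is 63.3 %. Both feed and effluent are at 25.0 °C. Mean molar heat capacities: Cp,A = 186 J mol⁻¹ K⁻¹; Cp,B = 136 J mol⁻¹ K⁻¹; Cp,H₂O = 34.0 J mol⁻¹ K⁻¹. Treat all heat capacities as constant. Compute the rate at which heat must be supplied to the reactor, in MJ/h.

Extent of reaction ξ = 0.633 × 86.3 = 54.628 mol/min
Reaction term: ξ·ΔH°_rxn = 54.628 × 61.8 = 3376 kJ/min
Q = ΔH = 3376 kJ/min = 56.267 kW
Heat supplied = 202.56 MJ/h

Q_in = 203 MJ/h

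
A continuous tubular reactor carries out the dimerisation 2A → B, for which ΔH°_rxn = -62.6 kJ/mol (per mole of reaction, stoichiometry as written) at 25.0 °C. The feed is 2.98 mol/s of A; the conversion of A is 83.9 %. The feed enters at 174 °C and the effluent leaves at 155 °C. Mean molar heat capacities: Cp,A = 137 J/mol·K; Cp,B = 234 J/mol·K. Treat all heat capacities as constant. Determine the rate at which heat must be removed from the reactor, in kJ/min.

Q_out = 5550 kJ/min

Extent of reaction ξ = 0.839 × 2.98 / 2 = 1.2501 mol/s
Reaction term: ξ·ΔH°_rxn = 1.2501 × -62.6 = -78.257 kJ/s
Sensible, feed 174→25 °C: -60.831 kJ/s
Outlet flows (mol/s): A 0.47978, B 1.2501
Sensible, products 25→155 °C: 46.573 kJ/s
Q = ΔH = -92.514 kJ/s = -92.514 kW
Heat removed = 5550.9 kJ/min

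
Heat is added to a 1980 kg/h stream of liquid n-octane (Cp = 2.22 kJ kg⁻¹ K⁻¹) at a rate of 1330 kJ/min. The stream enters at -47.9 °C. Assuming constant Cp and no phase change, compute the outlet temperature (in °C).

Q = 1330 kJ/min = 79800 kJ/h
ΔT = Q/(ṁ·Cp) = 79800/(1980×2.22) = 18.155 K
T_out = -47.9 + 18.155 = -29.745 °C

T_out = -29.7 °C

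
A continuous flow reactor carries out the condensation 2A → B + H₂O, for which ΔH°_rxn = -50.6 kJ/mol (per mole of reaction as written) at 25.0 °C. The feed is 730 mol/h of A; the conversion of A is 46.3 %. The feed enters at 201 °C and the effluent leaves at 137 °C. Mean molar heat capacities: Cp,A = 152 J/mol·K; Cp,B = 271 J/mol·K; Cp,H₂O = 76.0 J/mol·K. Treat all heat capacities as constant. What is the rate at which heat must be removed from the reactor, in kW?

Q_out = 4.12 kW

Extent of reaction ξ = 0.463 × 730 / 2 = 169 mol/h
Reaction term: ξ·ΔH°_rxn = 169 × -50.6 = -8551.1 kJ/h
Sensible, feed 201→25 °C: -19529 kJ/h
Outlet flows (mol/h): A 392.01, B 169, H₂O 169
Sensible, products 25→137 °C: 13241 kJ/h
Q = ΔH = -14839 kJ/h = -4.1219 kW
Heat removed = 4.1219 kW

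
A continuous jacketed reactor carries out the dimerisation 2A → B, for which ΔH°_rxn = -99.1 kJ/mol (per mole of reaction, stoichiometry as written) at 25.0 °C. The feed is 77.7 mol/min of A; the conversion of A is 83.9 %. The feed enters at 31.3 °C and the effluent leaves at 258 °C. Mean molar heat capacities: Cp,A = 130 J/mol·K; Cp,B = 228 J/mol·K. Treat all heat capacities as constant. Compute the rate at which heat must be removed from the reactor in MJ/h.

Extent of reaction ξ = 0.839 × 77.7 / 2 = 32.595 mol/min
Reaction term: ξ·ΔH°_rxn = 32.595 × -99.1 = -3230.2 kJ/min
Sensible, feed 31.3→25 °C: -63.636 kJ/min
Outlet flows (mol/min): A 12.51, B 32.595
Sensible, products 25→258 °C: 2110.5 kJ/min
Q = ΔH = -1183.3 kJ/min = -19.722 kW
Heat removed = 70.999 MJ/h

Q_out = 71.0 MJ/h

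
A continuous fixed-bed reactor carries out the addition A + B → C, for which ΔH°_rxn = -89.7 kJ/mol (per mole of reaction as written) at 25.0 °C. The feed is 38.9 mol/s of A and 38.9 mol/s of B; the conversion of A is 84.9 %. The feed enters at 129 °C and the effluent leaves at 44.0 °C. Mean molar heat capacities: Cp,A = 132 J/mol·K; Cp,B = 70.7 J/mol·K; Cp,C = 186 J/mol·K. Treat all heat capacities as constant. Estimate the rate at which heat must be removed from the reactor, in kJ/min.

Extent of reaction ξ = 0.849 × 38.9 = 33.026 mol/s
Reaction term: ξ·ΔH°_rxn = 33.026 × -89.7 = -2962.4 kJ/s
Sensible, feed 129→25 °C: -820.04 kJ/s
Outlet flows (mol/s): A 5.8739, B 5.8739, C 33.026
Sensible, products 25→44.0 °C: 139.34 kJ/s
Q = ΔH = -3643.1 kJ/s = -3643.1 kW
Heat removed = 218590 kJ/min

Q_out = 219000 kJ/min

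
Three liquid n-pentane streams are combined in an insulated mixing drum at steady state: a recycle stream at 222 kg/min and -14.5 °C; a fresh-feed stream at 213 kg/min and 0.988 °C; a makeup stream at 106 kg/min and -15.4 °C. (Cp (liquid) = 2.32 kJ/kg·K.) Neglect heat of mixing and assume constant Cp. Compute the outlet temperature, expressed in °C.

Energy balance with Q = 0: Σ ṁᵢCp,ᵢ(T_out − Tᵢ) = 0
Σ ṁᵢCp,ᵢTᵢ = 222×2.32×-14.5 + 213×2.32×0.988 + 106×2.32×-15.4 = -10767
Σ ṁᵢCp,ᵢ = 222×2.32 + 213×2.32 + 106×2.32 = 1255.1
T_out = -10767 / 1255.1 = -8.5785 °C

T_out = -8.58 °C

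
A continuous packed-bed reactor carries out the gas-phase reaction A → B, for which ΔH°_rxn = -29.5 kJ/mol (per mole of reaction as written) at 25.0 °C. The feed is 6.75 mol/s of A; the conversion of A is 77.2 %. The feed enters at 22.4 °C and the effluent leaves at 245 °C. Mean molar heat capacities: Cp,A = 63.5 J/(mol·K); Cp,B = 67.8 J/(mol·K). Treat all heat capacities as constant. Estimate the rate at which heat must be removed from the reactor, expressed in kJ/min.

Q_out = 3200 kJ/min

Extent of reaction ξ = 0.772 × 6.75 = 5.211 mol/s
Reaction term: ξ·ΔH°_rxn = 5.211 × -29.5 = -153.72 kJ/s
Sensible, feed 22.4→25 °C: 1.1144 kJ/s
Outlet flows (mol/s): A 1.539, B 5.211
Sensible, products 25→245 °C: 99.227 kJ/s
Q = ΔH = -53.383 kJ/s = -53.383 kW
Heat removed = 3203 kJ/min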